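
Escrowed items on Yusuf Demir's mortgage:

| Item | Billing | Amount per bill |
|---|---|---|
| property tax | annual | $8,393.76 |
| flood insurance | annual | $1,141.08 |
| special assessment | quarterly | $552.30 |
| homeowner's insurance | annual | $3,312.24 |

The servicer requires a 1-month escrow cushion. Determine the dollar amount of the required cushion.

$1,254.69

Property tax: $8,393.76/yr
Flood insurance: $1,141.08/yr
Special assessment: $552.30 × 4 = $2,209.20/yr
Homeowner's insurance: $3,312.24/yr
Total annual escrow = $15,056.28
Monthly = $15,056.28 / 12 = $1,254.69
Cushion = 1 × $1,254.69 = $1,254.69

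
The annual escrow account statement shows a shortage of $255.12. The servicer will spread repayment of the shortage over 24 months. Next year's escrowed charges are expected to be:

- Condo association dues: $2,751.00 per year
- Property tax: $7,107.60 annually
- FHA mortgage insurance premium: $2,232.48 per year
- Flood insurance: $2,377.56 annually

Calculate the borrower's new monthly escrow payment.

$1,216.35

Condo association dues: $2,751.00
Property tax: $7,107.60
FHA mortgage insurance premium: $2,232.48
Flood insurance: $2,377.56
Yearly total = $14,468.64
Monthly = $14,468.64 ÷ 12 = $1,205.72
Shortage spread = $255.12 / 24 = $10.63/mo
New monthly escrow = $1,205.72 + $10.63 = $1,216.35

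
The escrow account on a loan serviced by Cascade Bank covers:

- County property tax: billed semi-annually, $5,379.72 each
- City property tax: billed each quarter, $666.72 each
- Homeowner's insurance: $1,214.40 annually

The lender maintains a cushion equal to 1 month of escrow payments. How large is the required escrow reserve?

$1,220.06

County property tax — $5,379.72 × 2 = $10,759.44 annually
City property tax — $666.72 × 4 = $2,666.88 annually
Homeowner's insurance — $1,214.40 annually
Annual escrow total = $14,640.72
Per month = $14,640.72 ÷ 12 = $1,220.06
Reserve = 1 × $1,220.06 = $1,220.06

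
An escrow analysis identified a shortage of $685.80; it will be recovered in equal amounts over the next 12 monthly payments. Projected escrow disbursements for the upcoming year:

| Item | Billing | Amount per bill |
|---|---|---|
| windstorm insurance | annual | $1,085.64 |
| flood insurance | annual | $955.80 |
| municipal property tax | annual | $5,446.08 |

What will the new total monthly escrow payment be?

$681.11

Windstorm insurance — $1,085.64 per year
Flood insurance — $955.80 per year
Municipal property tax — $5,446.08 per year
Yearly total = $1,085.64 + $955.80 + $5,446.08 = $7,487.52
Per month = $7,487.52 ÷ 12 = $623.96
Shortage spread = $685.80 / 12 = $57.15/mo
Adjusted monthly = $623.96 + $57.15 = $681.11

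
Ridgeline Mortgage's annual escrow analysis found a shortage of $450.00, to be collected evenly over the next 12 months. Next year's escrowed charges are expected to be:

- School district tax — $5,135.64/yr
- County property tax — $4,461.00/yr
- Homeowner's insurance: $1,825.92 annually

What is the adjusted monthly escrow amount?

$989.38

School district tax: $5,135.64 annually
County property tax: $4,461.00 annually
Homeowner's insurance: $1,825.92 annually
Total annual escrow = $11,422.56
Base monthly escrow = $11,422.56 / 12 = $951.88
Shortage per month = $450.00 / 12 = $37.50
New monthly escrow = $951.88 + $37.50 = $989.38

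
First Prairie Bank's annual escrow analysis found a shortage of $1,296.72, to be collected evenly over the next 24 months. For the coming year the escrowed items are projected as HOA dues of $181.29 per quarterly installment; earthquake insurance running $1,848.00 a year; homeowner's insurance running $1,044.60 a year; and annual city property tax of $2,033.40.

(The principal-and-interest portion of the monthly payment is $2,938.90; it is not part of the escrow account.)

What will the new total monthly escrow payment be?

HOA dues = $181.29 × 4 = $725.16/yr
Earthquake insurance = $1,848.00/yr
Homeowner's insurance = $1,044.60/yr
City property tax = $2,033.40/yr
Combined annual = $725.16 + $1,848.00 + $1,044.60 + $2,033.40 = $5,651.16
Per month = $5,651.16 / 12 = $470.93
Shortage spread = $1,296.72 / 24 = $54.03/mo
Adjusted monthly = $470.93 + $54.03 = $524.96

$524.96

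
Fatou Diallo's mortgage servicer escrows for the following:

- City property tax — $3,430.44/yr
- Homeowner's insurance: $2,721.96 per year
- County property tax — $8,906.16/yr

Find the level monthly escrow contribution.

$1,254.88

City property tax: $3,430.44/yr
Homeowner's insurance: $2,721.96/yr
County property tax: $8,906.16/yr
Total per year = $3,430.44 + $2,721.96 + $8,906.16 = $15,058.56
Monthly escrow = $15,058.56 ÷ 12 = $1,254.88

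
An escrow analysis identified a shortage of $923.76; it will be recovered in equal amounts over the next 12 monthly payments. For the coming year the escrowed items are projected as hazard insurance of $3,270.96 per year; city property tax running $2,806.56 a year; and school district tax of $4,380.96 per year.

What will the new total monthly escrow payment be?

$948.52

Hazard insurance: $3,270.96 annually
City property tax: $2,806.56 annually
School district tax: $4,380.96 annually
Yearly total = $10,458.48
Monthly = $10,458.48 ÷ 12 = $871.54
Shortage spread = $923.76 / 12 = $76.98/mo
Adjusted monthly = $871.54 + $76.98 = $948.52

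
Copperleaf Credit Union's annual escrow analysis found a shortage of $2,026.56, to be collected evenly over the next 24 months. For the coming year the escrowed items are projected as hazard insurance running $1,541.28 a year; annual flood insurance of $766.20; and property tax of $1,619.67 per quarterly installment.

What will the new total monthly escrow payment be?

Hazard insurance: $1,541.28 per year
Flood insurance: $766.20 per year
Property tax: $1,619.67 × 4 = $6,478.68 per year
Total annual escrow = $8,786.16
Per month = $8,786.16 ÷ 12 = $732.18
Shortage per month = $2,026.56 / 24 = $84.44
Adjusted monthly = $732.18 + $84.44 = $816.62

$816.62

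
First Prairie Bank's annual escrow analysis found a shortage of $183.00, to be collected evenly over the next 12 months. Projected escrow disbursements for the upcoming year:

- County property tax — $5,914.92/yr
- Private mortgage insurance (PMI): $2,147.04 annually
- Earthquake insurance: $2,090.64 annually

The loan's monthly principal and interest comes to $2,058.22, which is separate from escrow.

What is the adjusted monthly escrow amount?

$861.30

County property tax = $5,914.92 annually
Private mortgage insurance (PMI) = $2,147.04 annually
Earthquake insurance = $2,090.64 annually
Total annual escrow = $10,152.60
Base monthly escrow = $10,152.60 ÷ 12 = $846.05
Monthly shortage recovery: $183.00 ÷ 12 = $15.25
Adjusted monthly = $846.05 + $15.25 = $861.30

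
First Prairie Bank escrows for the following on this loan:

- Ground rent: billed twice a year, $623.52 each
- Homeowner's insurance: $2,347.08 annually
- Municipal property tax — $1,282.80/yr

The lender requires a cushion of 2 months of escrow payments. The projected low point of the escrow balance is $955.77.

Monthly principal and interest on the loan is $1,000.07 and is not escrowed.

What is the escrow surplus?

Ground rent — $623.52 × 2 = $1,247.04/yr
Homeowner's insurance — $2,347.08/yr
Municipal property tax — $1,282.80/yr
Total annual escrow = $4,876.92
Per month = $4,876.92 ÷ 12 = $406.41
Required cushion = 2 × $406.41 = $812.82
Surplus = $955.77 − $812.82 = $142.95

$142.95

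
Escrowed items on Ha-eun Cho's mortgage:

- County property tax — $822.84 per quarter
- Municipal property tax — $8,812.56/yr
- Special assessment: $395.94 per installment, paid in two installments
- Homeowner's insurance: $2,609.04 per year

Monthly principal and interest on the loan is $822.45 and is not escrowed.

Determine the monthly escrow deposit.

County property tax = $822.84 × 4 = $3,291.36 annually
Municipal property tax = $8,812.56 annually
Special assessment = $395.94 × 2 = $791.88 annually
Homeowner's insurance = $2,609.04 annually
Total annual escrow = $3,291.36 + $8,812.56 + $791.88 + $2,609.04 = $15,504.84
Per month = $15,504.84 / 12 = $1,292.07

$1,292.07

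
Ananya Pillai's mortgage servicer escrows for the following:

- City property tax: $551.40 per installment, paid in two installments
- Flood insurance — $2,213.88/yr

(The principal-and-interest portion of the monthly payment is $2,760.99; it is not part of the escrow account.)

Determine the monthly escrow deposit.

City property tax — $551.40 × 2 = $1,102.80 annually
Flood insurance — $2,213.88 annually
Annual escrow total = $3,316.68
Per month = $3,316.68 ÷ 12 = $276.39

$276.39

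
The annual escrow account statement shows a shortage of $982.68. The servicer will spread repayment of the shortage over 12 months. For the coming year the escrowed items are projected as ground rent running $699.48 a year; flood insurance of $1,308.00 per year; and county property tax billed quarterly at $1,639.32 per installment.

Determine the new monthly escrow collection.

Ground rent — $699.48 annually
Flood insurance — $1,308.00 annually
County property tax — $1,639.32 × 4 = $6,557.28 annually
Combined annual = $699.48 + $1,308.00 + $6,557.28 = $8,564.76
Base monthly escrow = $8,564.76 / 12 = $713.73
Shortage spread = $982.68 ÷ 12 = $81.89/mo
New monthly escrow = $713.73 + $81.89 = $795.62

$795.62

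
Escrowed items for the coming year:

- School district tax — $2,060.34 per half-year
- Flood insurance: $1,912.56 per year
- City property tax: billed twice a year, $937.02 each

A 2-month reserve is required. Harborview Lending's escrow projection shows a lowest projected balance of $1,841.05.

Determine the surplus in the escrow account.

School district tax: $2,060.34 × 2 = $4,120.68/yr
Flood insurance: $1,912.56/yr
City property tax: $937.02 × 2 = $1,874.04/yr
Total per year = $4,120.68 + $1,912.56 + $1,874.04 = $7,907.28
Base monthly escrow = $7,907.28 / 12 = $658.94
Cushion = 2 × $658.94 = $1,317.88
Excess over cushion: $1,841.05 − $1,317.88 = $523.17

$523.17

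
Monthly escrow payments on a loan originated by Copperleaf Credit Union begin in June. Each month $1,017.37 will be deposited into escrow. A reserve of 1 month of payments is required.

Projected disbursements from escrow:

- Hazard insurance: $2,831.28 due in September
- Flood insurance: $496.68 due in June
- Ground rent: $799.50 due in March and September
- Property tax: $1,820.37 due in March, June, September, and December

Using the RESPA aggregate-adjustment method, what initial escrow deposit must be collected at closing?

Cushion = 1 × $1,017.37 = $1,017.37
Trial balance (start $0, +$1,017.37 each month, − disbursements):
  Jun: +$1,017.37 − $2,317.05 → -$1,299.68
  Jul: +$1,017.37 → -$282.31
  Aug: +$1,017.37 → $735.06
  Sep: +$1,017.37 − $5,451.15 → -$3,698.72
  Oct: +$1,017.37 → -$2,681.35
  Nov: +$1,017.37 → -$1,663.98
  Dec: +$1,017.37 − $1,820.37 → -$2,466.98
  Jan: +$1,017.37 → -$1,449.61
  Feb: +$1,017.37 → -$432.24
  Mar: +$1,017.37 − $2,619.87 → -$2,034.74
  Apr: +$1,017.37 → -$1,017.37
  May: +$1,017.37 → $0.00
Lowest trial balance = -$3,698.72 (Sep)
Initial deposit = cushion − low point = $1,017.37 − (-$3,698.72) = $4,716.09

$4,716.09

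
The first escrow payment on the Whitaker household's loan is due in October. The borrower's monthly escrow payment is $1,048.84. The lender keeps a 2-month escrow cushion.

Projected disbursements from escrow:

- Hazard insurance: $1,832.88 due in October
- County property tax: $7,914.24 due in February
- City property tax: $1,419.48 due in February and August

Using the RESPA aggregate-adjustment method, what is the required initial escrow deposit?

Cushion = 2 × $1,048.84 = $2,097.68
Trial balance (start $0, +$1,048.84 each month, − disbursements):
  Oct: +$1,048.84 − $1,832.88 → -$784.04
  Nov: +$1,048.84 → $264.80
  Dec: +$1,048.84 → $1,313.64
  Jan: +$1,048.84 → $2,362.48
  Feb: +$1,048.84 − $9,333.72 → -$5,922.40
  Mar: +$1,048.84 → -$4,873.56
  Apr: +$1,048.84 → -$3,824.72
  May: +$1,048.84 → -$2,775.88
  Jun: +$1,048.84 → -$1,727.04
  Jul: +$1,048.84 → -$678.20
  Aug: +$1,048.84 − $1,419.48 → -$1,048.84
  Sep: +$1,048.84 → $0.00
Lowest trial balance = -$5,922.40 (Feb)
Initial deposit = cushion − low point = $2,097.68 − (-$5,922.40) = $8,020.08

$8,020.08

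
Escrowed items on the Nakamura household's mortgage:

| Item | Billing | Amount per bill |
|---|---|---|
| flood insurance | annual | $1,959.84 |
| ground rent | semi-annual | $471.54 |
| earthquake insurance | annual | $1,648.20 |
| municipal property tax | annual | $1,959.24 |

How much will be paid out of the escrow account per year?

Flood insurance: $1,959.84 per year
Ground rent: $471.54 × 2 = $943.08 per year
Earthquake insurance: $1,648.20 per year
Municipal property tax: $1,959.24 per year
Total annual escrow = $6,510.36

$6,510.36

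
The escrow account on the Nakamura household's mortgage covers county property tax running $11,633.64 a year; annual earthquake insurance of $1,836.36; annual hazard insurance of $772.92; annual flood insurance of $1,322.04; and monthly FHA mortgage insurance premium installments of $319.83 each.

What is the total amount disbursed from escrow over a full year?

$19,402.92

County property tax: $11,633.64
Earthquake insurance: $1,836.36
Hazard insurance: $772.92
Flood insurance: $1,322.04
FHA mortgage insurance premium: $319.83 × 12 = $3,837.96
Total annual escrow = $19,402.92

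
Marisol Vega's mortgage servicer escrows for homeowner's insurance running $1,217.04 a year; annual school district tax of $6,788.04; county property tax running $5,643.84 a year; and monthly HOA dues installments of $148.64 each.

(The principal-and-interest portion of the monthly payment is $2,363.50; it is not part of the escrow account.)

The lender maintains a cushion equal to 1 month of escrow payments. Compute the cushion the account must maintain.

Homeowner's insurance: $1,217.04
School district tax: $6,788.04
County property tax: $5,643.84
HOA dues: $148.64 × 12 = $1,783.68
Annual escrow total = $15,432.60
Monthly escrow = $15,432.60 / 12 = $1,286.05
Required cushion = 1 × $1,286.05 = $1,286.05

$1,286.05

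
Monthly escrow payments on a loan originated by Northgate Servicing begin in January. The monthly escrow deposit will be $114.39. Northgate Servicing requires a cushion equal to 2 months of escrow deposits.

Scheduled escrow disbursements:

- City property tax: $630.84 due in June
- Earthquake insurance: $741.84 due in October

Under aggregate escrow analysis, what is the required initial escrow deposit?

Cushion = 2 × $114.39 = $228.78
Trial balance (start $0, +$114.39 each month, − disbursements):
  Jan: +$114.39 → $114.39
  Feb: +$114.39 → $228.78
  Mar: +$114.39 → $343.17
  Apr: +$114.39 → $457.56
  May: +$114.39 → $571.95
  Jun: +$114.39 − $630.84 → $55.50
  Jul: +$114.39 → $169.89
  Aug: +$114.39 → $284.28
  Sep: +$114.39 → $398.67
  Oct: +$114.39 − $741.84 → -$228.78
  Nov: +$114.39 → -$114.39
  Dec: +$114.39 → $0.00
Lowest trial balance = -$228.78 (Oct)
Initial deposit = cushion − low point = $228.78 − (-$228.78) = $457.56

$457.56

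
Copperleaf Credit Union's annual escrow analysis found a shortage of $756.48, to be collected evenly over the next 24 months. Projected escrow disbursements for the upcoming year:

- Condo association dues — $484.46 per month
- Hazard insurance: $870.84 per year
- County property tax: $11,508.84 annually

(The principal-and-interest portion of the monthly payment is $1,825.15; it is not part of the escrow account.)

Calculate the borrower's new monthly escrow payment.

$1,547.62

Condo association dues — $484.46 × 12 = $5,813.52 annually
Hazard insurance — $870.84 annually
County property tax — $11,508.84 annually
Total per year = $5,813.52 + $870.84 + $11,508.84 = $18,193.20
Monthly escrow = $18,193.20 / 12 = $1,516.10
Shortage spread = $756.48 / 24 = $31.52/mo
New monthly escrow = $1,516.10 + $31.52 = $1,547.62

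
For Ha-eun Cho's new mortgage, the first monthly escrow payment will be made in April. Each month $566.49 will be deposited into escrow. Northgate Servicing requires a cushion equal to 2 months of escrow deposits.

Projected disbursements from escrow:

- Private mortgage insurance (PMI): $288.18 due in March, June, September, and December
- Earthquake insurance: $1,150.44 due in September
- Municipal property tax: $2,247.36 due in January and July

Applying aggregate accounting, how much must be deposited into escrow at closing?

Cushion = 2 × $566.49 = $1,132.98
Trial balance (start $0, +$566.49 each month, − disbursements):
  Apr: +$566.49 → $566.49
  May: +$566.49 → $1,132.98
  Jun: +$566.49 − $288.18 → $1,411.29
  Jul: +$566.49 − $2,247.36 → -$269.58
  Aug: +$566.49 → $296.91
  Sep: +$566.49 − $1,438.62 → -$575.22
  Oct: +$566.49 → -$8.73
  Nov: +$566.49 → $557.76
  Dec: +$566.49 − $288.18 → $836.07
  Jan: +$566.49 − $2,247.36 → -$844.80
  Feb: +$566.49 → -$278.31
  Mar: +$566.49 − $288.18 → $0.00
Lowest trial balance = -$844.80 (Jan)
Initial deposit = cushion − low point = $1,132.98 − (-$844.80) = $1,977.78

$1,977.78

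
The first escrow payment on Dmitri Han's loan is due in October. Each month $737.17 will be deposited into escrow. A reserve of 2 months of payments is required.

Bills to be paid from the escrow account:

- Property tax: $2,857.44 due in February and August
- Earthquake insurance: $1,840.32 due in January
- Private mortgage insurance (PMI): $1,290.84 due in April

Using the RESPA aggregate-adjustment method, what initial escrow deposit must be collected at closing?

Cushion = 2 × $737.17 = $1,474.34
Trial balance (start $0, +$737.17 each month, − disbursements):
  Oct: +$737.17 → $737.17
  Nov: +$737.17 → $1,474.34
  Dec: +$737.17 → $2,211.51
  Jan: +$737.17 − $1,840.32 → $1,108.36
  Feb: +$737.17 − $2,857.44 → -$1,011.91
  Mar: +$737.17 → -$274.74
  Apr: +$737.17 − $1,290.84 → -$828.41
  May: +$737.17 → -$91.24
  Jun: +$737.17 → $645.93
  Jul: +$737.17 → $1,383.10
  Aug: +$737.17 − $2,857.44 → -$737.17
  Sep: +$737.17 → $0.00
Lowest trial balance = -$1,011.91 (Feb)
Initial deposit = cushion − low point = $1,474.34 − (-$1,011.91) = $2,486.25

$2,486.25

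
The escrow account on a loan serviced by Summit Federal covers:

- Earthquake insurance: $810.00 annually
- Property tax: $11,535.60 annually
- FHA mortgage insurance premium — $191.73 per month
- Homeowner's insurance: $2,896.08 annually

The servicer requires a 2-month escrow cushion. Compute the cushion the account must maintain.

$2,923.74

Earthquake insurance: $810.00
Property tax: $11,535.60
FHA mortgage insurance premium: $191.73 × 12 = $2,300.76
Homeowner's insurance: $2,896.08
Annual escrow total = $17,542.44
Per month = $17,542.44 / 12 = $1,461.87
Required cushion = 2 × $1,461.87 = $2,923.74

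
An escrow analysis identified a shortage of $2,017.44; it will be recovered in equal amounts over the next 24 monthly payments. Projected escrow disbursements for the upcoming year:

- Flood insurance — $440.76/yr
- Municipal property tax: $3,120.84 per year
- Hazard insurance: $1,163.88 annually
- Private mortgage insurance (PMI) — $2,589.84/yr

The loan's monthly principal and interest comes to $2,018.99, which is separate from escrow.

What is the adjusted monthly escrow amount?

Flood insurance = $440.76 annually
Municipal property tax = $3,120.84 annually
Hazard insurance = $1,163.88 annually
Private mortgage insurance (PMI) = $2,589.84 annually
Yearly total = $440.76 + $3,120.84 + $1,163.88 + $2,589.84 = $7,315.32
Base monthly escrow = $7,315.32 / 12 = $609.61
Shortage spread = $2,017.44 / 24 = $84.06/mo
Adjusted monthly = $609.61 + $84.06 = $693.67

$693.67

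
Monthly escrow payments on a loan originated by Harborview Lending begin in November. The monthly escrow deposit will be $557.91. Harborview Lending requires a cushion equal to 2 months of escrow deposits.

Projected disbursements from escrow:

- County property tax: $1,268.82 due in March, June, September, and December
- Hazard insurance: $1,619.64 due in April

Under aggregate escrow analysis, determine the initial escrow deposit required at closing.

Cushion = 2 × $557.91 = $1,115.82
Trial balance (start $0, +$557.91 each month, − disbursements):
  Nov: +$557.91 → $557.91
  Dec: +$557.91 − $1,268.82 → -$153.00
  Jan: +$557.91 → $404.91
  Feb: +$557.91 → $962.82
  Mar: +$557.91 − $1,268.82 → $251.91
  Apr: +$557.91 − $1,619.64 → -$809.82
  May: +$557.91 → -$251.91
  Jun: +$557.91 − $1,268.82 → -$962.82
  Jul: +$557.91 → -$404.91
  Aug: +$557.91 → $153.00
  Sep: +$557.91 − $1,268.82 → -$557.91
  Oct: +$557.91 → $0.00
Lowest trial balance = -$962.82 (Jun)
Initial deposit = cushion − low point = $1,115.82 − (-$962.82) = $2,078.64

$2,078.64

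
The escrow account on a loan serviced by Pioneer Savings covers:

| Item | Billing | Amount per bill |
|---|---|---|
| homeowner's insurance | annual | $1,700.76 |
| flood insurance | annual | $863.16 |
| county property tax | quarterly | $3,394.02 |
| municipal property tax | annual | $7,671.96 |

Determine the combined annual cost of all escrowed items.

$23,811.96

Homeowner's insurance = $1,700.76 per year
Flood insurance = $863.16 per year
County property tax = $3,394.02 × 4 = $13,576.08 per year
Municipal property tax = $7,671.96 per year
Annual escrow total = $23,811.96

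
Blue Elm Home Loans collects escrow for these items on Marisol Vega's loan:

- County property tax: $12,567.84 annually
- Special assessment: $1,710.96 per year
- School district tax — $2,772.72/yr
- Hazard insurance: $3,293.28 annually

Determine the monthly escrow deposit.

$1,695.40

County property tax — $12,567.84 annually
Special assessment — $1,710.96 annually
School district tax — $2,772.72 annually
Hazard insurance — $3,293.28 annually
Yearly total = $12,567.84 + $1,710.96 + $2,772.72 + $3,293.28 = $20,344.80
Per month = $20,344.80 ÷ 12 = $1,695.40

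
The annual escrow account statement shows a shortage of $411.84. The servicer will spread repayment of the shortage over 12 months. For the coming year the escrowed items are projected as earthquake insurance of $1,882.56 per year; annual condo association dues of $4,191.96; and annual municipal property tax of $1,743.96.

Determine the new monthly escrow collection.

Earthquake insurance = $1,882.56 annually
Condo association dues = $4,191.96 annually
Municipal property tax = $1,743.96 annually
Total per year = $7,818.48
Base monthly escrow = $7,818.48 / 12 = $651.54
Monthly shortage recovery: $411.84 / 12 = $34.32
New monthly escrow = $651.54 + $34.32 = $685.86

$685.86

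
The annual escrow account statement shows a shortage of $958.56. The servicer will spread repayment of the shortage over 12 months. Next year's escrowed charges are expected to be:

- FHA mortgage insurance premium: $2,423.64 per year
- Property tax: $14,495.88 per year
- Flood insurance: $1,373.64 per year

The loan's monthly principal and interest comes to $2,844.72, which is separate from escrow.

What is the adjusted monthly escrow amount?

FHA mortgage insurance premium: $2,423.64
Property tax: $14,495.88
Flood insurance: $1,373.64
Total per year = $2,423.64 + $14,495.88 + $1,373.64 = $18,293.16
Base monthly escrow = $18,293.16 ÷ 12 = $1,524.43
Shortage per month = $958.56 / 12 = $79.88
New monthly escrow = $1,524.43 + $79.88 = $1,604.31

$1,604.31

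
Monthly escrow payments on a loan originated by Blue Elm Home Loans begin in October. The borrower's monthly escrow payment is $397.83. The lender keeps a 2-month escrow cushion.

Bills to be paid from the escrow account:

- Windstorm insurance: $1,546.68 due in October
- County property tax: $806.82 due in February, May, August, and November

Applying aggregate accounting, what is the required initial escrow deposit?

Cushion = 2 × $397.83 = $795.66
Trial balance (start $0, +$397.83 each month, − disbursements):
  Oct: +$397.83 − $1,546.68 → -$1,148.85
  Nov: +$397.83 − $806.82 → -$1,557.84
  Dec: +$397.83 → -$1,160.01
  Jan: +$397.83 → -$762.18
  Feb: +$397.83 − $806.82 → -$1,171.17
  Mar: +$397.83 → -$773.34
  Apr: +$397.83 → -$375.51
  May: +$397.83 − $806.82 → -$784.50
  Jun: +$397.83 → -$386.67
  Jul: +$397.83 → $11.16
  Aug: +$397.83 − $806.82 → -$397.83
  Sep: +$397.83 → $0.00
Lowest trial balance = -$1,557.84 (Nov)
Initial deposit = cushion − low point = $795.66 − (-$1,557.84) = $2,353.50

$2,353.50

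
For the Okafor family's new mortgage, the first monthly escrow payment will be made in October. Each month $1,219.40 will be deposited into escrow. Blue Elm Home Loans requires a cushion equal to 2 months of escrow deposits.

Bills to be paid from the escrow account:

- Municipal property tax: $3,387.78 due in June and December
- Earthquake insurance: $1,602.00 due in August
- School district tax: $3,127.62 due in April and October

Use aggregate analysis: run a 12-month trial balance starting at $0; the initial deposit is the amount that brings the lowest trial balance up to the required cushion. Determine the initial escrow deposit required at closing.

$5,296.00

Cushion = 2 × $1,219.40 = $2,438.80
Trial balance (start $0, +$1,219.40 each month, − disbursements):
  Oct: +$1,219.40 − $3,127.62 → -$1,908.22
  Nov: +$1,219.40 → -$688.82
  Dec: +$1,219.40 − $3,387.78 → -$2,857.20
  Jan: +$1,219.40 → -$1,637.80
  Feb: +$1,219.40 → -$418.40
  Mar: +$1,219.40 → $801.00
  Apr: +$1,219.40 − $3,127.62 → -$1,107.22
  May: +$1,219.40 → $112.18
  Jun: +$1,219.40 − $3,387.78 → -$2,056.20
  Jul: +$1,219.40 → -$836.80
  Aug: +$1,219.40 − $1,602.00 → -$1,219.40
  Sep: +$1,219.40 → $0.00
Lowest trial balance = -$2,857.20 (Dec)
Initial deposit = cushion − low point = $2,438.80 − (-$2,857.20) = $5,296.00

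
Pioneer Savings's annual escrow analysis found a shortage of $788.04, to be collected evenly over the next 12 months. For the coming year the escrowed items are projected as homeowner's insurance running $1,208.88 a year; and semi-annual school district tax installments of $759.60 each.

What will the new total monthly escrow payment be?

$293.01

Homeowner's insurance: $1,208.88 annually
School district tax: $759.60 × 2 = $1,519.20 annually
Total per year = $1,208.88 + $1,519.20 = $2,728.08
Base monthly escrow = $2,728.08 ÷ 12 = $227.34
Shortage spread = $788.04 ÷ 12 = $65.67/mo
Adjusted monthly = $227.34 + $65.67 = $293.01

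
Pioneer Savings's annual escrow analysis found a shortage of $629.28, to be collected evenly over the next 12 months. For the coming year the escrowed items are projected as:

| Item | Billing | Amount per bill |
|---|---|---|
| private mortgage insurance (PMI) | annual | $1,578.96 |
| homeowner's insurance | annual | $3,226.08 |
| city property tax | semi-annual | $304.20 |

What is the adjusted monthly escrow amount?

$503.56

Private mortgage insurance (PMI) = $1,578.96 annually
Homeowner's insurance = $3,226.08 annually
City property tax = $304.20 × 2 = $608.40 annually
Annual escrow total = $5,413.44
Monthly = $5,413.44 / 12 = $451.12
Shortage spread = $629.28 / 12 = $52.44/mo
Adjusted monthly = $451.12 + $52.44 = $503.56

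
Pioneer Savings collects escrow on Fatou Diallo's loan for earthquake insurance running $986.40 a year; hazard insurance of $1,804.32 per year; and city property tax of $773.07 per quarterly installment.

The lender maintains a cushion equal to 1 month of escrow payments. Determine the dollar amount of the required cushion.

Earthquake insurance = $986.40
Hazard insurance = $1,804.32
City property tax = $773.07 × 4 = $3,092.28
Total annual escrow = $986.40 + $1,804.32 + $3,092.28 = $5,883.00
Monthly = $5,883.00 ÷ 12 = $490.25
Cushion = 1 × $490.25 = $490.25

$490.25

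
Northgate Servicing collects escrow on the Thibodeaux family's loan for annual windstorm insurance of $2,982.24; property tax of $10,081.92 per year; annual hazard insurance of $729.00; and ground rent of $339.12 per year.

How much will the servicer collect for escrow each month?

Windstorm insurance: $2,982.24/yr
Property tax: $10,081.92/yr
Hazard insurance: $729.00/yr
Ground rent: $339.12/yr
Total annual escrow = $14,132.28
Monthly = $14,132.28 ÷ 12 = $1,177.69

$1,177.69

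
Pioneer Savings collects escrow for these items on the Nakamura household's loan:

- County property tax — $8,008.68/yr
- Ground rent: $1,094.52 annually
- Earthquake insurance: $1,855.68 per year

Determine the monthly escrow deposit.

County property tax: $8,008.68 annually
Ground rent: $1,094.52 annually
Earthquake insurance: $1,855.68 annually
Combined annual = $8,008.68 + $1,094.52 + $1,855.68 = $10,958.88
Base monthly escrow = $10,958.88 / 12 = $913.24

$913.24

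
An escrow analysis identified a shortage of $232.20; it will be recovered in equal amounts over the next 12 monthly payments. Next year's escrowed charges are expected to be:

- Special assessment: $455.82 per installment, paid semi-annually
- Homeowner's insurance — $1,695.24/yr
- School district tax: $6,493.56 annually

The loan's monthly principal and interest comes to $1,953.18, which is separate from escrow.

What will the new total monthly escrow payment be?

$777.72

Special assessment — $455.82 × 2 = $911.64/yr
Homeowner's insurance — $1,695.24/yr
School district tax — $6,493.56/yr
Combined annual = $911.64 + $1,695.24 + $6,493.56 = $9,100.44
Base monthly escrow = $9,100.44 / 12 = $758.37
Shortage per month = $232.20 / 12 = $19.35
Adjusted monthly = $758.37 + $19.35 = $777.72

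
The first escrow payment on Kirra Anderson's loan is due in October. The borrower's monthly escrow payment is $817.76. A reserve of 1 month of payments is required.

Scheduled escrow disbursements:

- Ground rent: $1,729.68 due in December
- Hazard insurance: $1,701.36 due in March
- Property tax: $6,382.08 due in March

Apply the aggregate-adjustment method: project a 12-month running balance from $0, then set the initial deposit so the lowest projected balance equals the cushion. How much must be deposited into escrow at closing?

Cushion = 1 × $817.76 = $817.76
Trial balance (start $0, +$817.76 each month, − disbursements):
  Oct: +$817.76 → $817.76
  Nov: +$817.76 → $1,635.52
  Dec: +$817.76 − $1,729.68 → $723.60
  Jan: +$817.76 → $1,541.36
  Feb: +$817.76 → $2,359.12
  Mar: +$817.76 − $8,083.44 → -$4,906.56
  Apr: +$817.76 → -$4,088.80
  May: +$817.76 → -$3,271.04
  Jun: +$817.76 → -$2,453.28
  Jul: +$817.76 → -$1,635.52
  Aug: +$817.76 → -$817.76
  Sep: +$817.76 → $0.00
Lowest trial balance = -$4,906.56 (Mar)
Initial deposit = cushion − low point = $817.76 − (-$4,906.56) = $5,724.32

$5,724.32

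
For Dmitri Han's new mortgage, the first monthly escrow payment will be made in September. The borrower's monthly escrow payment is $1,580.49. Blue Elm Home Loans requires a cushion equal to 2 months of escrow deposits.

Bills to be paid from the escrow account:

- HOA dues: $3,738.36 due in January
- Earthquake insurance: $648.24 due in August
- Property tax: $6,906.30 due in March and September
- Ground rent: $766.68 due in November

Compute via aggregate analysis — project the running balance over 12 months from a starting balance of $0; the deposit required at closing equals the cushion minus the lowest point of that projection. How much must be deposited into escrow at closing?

Cushion = 2 × $1,580.49 = $3,160.98
Trial balance (start $0, +$1,580.49 each month, − disbursements):
  Sep: +$1,580.49 − $6,906.30 → -$5,325.81
  Oct: +$1,580.49 → -$3,745.32
  Nov: +$1,580.49 − $766.68 → -$2,931.51
  Dec: +$1,580.49 → -$1,351.02
  Jan: +$1,580.49 − $3,738.36 → -$3,508.89
  Feb: +$1,580.49 → -$1,928.40
  Mar: +$1,580.49 − $6,906.30 → -$7,254.21
  Apr: +$1,580.49 → -$5,673.72
  May: +$1,580.49 → -$4,093.23
  Jun: +$1,580.49 → -$2,512.74
  Jul: +$1,580.49 → -$932.25
  Aug: +$1,580.49 − $648.24 → $0.00
Lowest trial balance = -$7,254.21 (Mar)
Initial deposit = cushion − low point = $3,160.98 − (-$7,254.21) = $10,415.19

$10,415.19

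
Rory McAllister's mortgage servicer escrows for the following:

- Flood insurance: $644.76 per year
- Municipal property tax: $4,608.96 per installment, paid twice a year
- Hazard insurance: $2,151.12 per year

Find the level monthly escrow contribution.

Flood insurance = $644.76 per year
Municipal property tax = $4,608.96 × 2 = $9,217.92 per year
Hazard insurance = $2,151.12 per year
Annual escrow total = $12,013.80
Base monthly escrow = $12,013.80 ÷ 12 = $1,001.15

$1,001.15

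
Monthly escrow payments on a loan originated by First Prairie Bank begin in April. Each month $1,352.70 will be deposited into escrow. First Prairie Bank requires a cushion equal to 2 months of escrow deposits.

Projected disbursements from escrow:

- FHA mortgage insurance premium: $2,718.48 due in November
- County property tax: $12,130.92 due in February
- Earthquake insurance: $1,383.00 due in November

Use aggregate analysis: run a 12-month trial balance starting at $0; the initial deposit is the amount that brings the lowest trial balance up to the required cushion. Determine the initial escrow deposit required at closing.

Cushion = 2 × $1,352.70 = $2,705.40
Trial balance (start $0, +$1,352.70 each month, − disbursements):
  Apr: +$1,352.70 → $1,352.70
  May: +$1,352.70 → $2,705.40
  Jun: +$1,352.70 → $4,058.10
  Jul: +$1,352.70 → $5,410.80
  Aug: +$1,352.70 → $6,763.50
  Sep: +$1,352.70 → $8,116.20
  Oct: +$1,352.70 → $9,468.90
  Nov: +$1,352.70 − $4,101.48 → $6,720.12
  Dec: +$1,352.70 → $8,072.82
  Jan: +$1,352.70 → $9,425.52
  Feb: +$1,352.70 − $12,130.92 → -$1,352.70
  Mar: +$1,352.70 → $0.00
Lowest trial balance = -$1,352.70 (Feb)
Initial deposit = cushion − low point = $2,705.40 − (-$1,352.70) = $4,058.10

$4,058.10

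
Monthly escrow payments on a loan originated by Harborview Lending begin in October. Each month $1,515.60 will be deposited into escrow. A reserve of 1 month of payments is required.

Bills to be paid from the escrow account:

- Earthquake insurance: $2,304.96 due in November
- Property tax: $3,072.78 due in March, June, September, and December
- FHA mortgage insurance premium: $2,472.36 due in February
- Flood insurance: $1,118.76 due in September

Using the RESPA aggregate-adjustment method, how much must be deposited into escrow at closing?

Cushion = 1 × $1,515.60 = $1,515.60
Trial balance (start $0, +$1,515.60 each month, − disbursements):
  Oct: +$1,515.60 → $1,515.60
  Nov: +$1,515.60 − $2,304.96 → $726.24
  Dec: +$1,515.60 − $3,072.78 → -$830.94
  Jan: +$1,515.60 → $684.66
  Feb: +$1,515.60 − $2,472.36 → -$272.10
  Mar: +$1,515.60 − $3,072.78 → -$1,829.28
  Apr: +$1,515.60 → -$313.68
  May: +$1,515.60 → $1,201.92
  Jun: +$1,515.60 − $3,072.78 → -$355.26
  Jul: +$1,515.60 → $1,160.34
  Aug: +$1,515.60 → $2,675.94
  Sep: +$1,515.60 − $4,191.54 → $0.00
Lowest trial balance = -$1,829.28 (Mar)
Initial deposit = cushion − low point = $1,515.60 − (-$1,829.28) = $3,344.88

$3,344.88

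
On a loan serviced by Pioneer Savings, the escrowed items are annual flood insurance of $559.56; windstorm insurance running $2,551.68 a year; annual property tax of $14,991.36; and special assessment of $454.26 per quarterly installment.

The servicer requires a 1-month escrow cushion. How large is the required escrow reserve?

$1,659.97

Flood insurance = $559.56 annually
Windstorm insurance = $2,551.68 annually
Property tax = $14,991.36 annually
Special assessment = $454.26 × 4 = $1,817.04 annually
Total per year = $559.56 + $2,551.68 + $14,991.36 + $1,817.04 = $19,919.64
Monthly escrow = $19,919.64 / 12 = $1,659.97
Cushion = 1 × $1,659.97 = $1,659.97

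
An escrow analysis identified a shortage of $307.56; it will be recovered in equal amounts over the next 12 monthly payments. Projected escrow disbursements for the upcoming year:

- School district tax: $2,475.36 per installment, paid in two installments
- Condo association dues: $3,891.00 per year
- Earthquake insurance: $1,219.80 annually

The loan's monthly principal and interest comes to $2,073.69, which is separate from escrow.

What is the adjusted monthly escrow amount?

$864.09

School district tax = $2,475.36 × 2 = $4,950.72/yr
Condo association dues = $3,891.00/yr
Earthquake insurance = $1,219.80/yr
Total per year = $4,950.72 + $3,891.00 + $1,219.80 = $10,061.52
Monthly = $10,061.52 ÷ 12 = $838.46
Shortage spread = $307.56 / 12 = $25.63/mo
New monthly escrow = $838.46 + $25.63 = $864.09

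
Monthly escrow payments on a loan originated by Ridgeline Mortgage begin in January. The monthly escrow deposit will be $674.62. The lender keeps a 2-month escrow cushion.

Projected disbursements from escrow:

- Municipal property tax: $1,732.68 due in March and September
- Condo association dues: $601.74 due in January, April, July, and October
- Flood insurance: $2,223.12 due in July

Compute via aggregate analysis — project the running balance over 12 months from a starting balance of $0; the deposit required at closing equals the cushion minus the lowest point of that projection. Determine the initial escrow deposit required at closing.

Cushion = 2 × $674.62 = $1,349.24
Trial balance (start $0, +$674.62 each month, − disbursements):
  Jan: +$674.62 − $601.74 → $72.88
  Feb: +$674.62 → $747.50
  Mar: +$674.62 − $1,732.68 → -$310.56
  Apr: +$674.62 − $601.74 → -$237.68
  May: +$674.62 → $436.94
  Jun: +$674.62 → $1,111.56
  Jul: +$674.62 − $2,824.86 → -$1,038.68
  Aug: +$674.62 → -$364.06
  Sep: +$674.62 − $1,732.68 → -$1,422.12
  Oct: +$674.62 − $601.74 → -$1,349.24
  Nov: +$674.62 → -$674.62
  Dec: +$674.62 → $0.00
Lowest trial balance = -$1,422.12 (Sep)
Initial deposit = cushion − low point = $1,349.24 − (-$1,422.12) = $2,771.36

$2,771.36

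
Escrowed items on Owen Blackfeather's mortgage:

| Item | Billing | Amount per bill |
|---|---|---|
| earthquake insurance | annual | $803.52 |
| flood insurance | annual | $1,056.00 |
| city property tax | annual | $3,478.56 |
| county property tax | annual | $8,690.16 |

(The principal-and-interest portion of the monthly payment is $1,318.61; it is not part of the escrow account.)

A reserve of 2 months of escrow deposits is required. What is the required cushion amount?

Earthquake insurance: $803.52/yr
Flood insurance: $1,056.00/yr
City property tax: $3,478.56/yr
County property tax: $8,690.16/yr
Combined annual = $14,028.24
Monthly escrow = $14,028.24 ÷ 12 = $1,169.02
Cushion = 2 × $1,169.02 = $2,338.04

$2,338.04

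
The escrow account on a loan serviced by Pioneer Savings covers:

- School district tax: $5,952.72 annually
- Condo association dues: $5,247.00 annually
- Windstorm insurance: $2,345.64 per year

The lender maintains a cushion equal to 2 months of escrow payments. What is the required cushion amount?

$2,257.56

School district tax = $5,952.72
Condo association dues = $5,247.00
Windstorm insurance = $2,345.64
Yearly total = $13,545.36
Monthly = $13,545.36 / 12 = $1,128.78
Reserve = 2 × $1,128.78 = $2,257.56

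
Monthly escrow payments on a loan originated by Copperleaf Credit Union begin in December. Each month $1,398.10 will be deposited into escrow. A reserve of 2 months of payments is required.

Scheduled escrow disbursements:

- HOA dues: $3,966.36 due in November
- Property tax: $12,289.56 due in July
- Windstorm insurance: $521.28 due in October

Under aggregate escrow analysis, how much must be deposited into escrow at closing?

$3,900.96

Cushion = 2 × $1,398.10 = $2,796.20
Trial balance (start $0, +$1,398.10 each month, − disbursements):
  Dec: +$1,398.10 → $1,398.10
  Jan: +$1,398.10 → $2,796.20
  Feb: +$1,398.10 → $4,194.30
  Mar: +$1,398.10 → $5,592.40
  Apr: +$1,398.10 → $6,990.50
  May: +$1,398.10 → $8,388.60
  Jun: +$1,398.10 → $9,786.70
  Jul: +$1,398.10 − $12,289.56 → -$1,104.76
  Aug: +$1,398.10 → $293.34
  Sep: +$1,398.10 → $1,691.44
  Oct: +$1,398.10 − $521.28 → $2,568.26
  Nov: +$1,398.10 − $3,966.36 → $0.00
Lowest trial balance = -$1,104.76 (Jul)
Initial deposit = cushion − low point = $2,796.20 − (-$1,104.76) = $3,900.96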